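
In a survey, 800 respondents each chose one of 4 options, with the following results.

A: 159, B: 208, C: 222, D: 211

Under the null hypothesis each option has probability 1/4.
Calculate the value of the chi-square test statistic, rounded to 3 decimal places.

11.750

Expected count for each of the 4 categories: 800/4 = 200.
cat         O        E   (O−E)²/E
A         159      200     8.4050
B         208      200     0.3200
C         222      200     2.4200
D         211      200     0.6050
Sum = 11.750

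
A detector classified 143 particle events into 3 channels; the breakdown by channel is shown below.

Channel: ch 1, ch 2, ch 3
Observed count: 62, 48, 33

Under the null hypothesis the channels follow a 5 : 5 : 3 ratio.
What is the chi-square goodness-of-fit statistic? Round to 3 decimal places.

Ratio total = 13. Expected counts: 143×5/13 = 55, 143×5/13 = 55, 143×3/13 = 33.
χ² = (62−55)²/55 + (48−55)²/55 + (33−33)²/33
   = 0.8909 + 0.8909 + 0.0000
Sum = 1.782

1.782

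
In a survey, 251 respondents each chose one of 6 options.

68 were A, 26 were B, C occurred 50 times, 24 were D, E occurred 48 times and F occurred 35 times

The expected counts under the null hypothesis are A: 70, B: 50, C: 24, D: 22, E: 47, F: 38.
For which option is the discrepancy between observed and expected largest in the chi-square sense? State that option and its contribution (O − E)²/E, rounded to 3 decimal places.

cat         O        E   (O−E)²/E
A          68       70     0.0571
B          26       50    11.5200
C          50       24    28.1667
D          24       22     0.1818
E          48       47     0.0213
F          35       38     0.2368
The largest term is for C: 28.167.

C, 28.167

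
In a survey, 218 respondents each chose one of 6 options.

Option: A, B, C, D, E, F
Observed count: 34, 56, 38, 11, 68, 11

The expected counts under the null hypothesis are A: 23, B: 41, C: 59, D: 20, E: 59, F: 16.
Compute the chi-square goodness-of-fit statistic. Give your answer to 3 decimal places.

25.209

cat         O        E   (O−E)²/E
A          34       23     5.2609
B          56       41     5.4878
C          38       59     7.4746
D          11       20     4.0500
E          68       59     1.3729
F          11       16     1.5625
Sum = 25.209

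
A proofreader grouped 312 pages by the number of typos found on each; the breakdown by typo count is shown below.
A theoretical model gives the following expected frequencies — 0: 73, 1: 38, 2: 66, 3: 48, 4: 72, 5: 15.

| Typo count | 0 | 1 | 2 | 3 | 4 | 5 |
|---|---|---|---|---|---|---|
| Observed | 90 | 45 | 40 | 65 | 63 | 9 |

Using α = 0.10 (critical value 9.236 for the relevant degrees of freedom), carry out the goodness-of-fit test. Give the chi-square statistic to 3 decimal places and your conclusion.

χ² = (90−73)²/73 + (45−38)²/38 + (40−66)²/66 + (65−48)²/48 + (63−72)²/72 + (9−15)²/15
   = 3.9589 + 1.2895 + 10.2424 + 6.0208 + 1.1250 + 2.4000
Sum = 25.037
df = 5. Since 25.037 > 9.236, we reject H₀.

25.037; reject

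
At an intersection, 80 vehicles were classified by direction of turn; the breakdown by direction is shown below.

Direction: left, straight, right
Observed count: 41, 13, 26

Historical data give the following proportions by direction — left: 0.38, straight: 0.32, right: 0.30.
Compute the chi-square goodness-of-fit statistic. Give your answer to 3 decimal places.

10.064

Expected counts E_i = n·p_i: 80×0.38 = 30.4, 80×0.32 = 25.6, 80×0.30 = 24.
left: (41 − 30.4)²/30.4 = 112.36/30.4 = 3.6961
straight: (13 − 25.6)²/25.6 = 158.76/25.6 = 6.2016
right: (26 − 24)²/24 = 4/24 = 0.1667
Sum = 10.064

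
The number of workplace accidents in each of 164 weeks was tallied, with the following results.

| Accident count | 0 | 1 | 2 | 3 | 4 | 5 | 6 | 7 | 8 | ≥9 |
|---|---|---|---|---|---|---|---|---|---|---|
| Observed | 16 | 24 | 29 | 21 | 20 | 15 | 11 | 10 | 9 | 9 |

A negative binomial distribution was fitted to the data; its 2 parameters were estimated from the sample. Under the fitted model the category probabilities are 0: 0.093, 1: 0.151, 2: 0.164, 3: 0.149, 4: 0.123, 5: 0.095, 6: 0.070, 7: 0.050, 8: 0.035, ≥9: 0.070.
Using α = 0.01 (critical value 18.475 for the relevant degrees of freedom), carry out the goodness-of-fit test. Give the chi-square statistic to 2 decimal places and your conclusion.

3.53; do not reject

Expected counts E_i = n·p_i: 164×0.093 = 15.252, 164×0.151 = 24.764, 164×0.164 = 26.896, 164×0.149 = 24.436, 164×0.123 = 20.172, 164×0.095 = 15.58, 164×0.070 = 11.48, 164×0.050 = 8.2, 164×0.035 = 5.74, 164×0.070 = 11.48.
0: (16 − 15.252)²/15.252 = 0.559504/15.252 = 0.037
1: (24 − 24.764)²/24.764 = 0.583696/24.764 = 0.024
2: (29 − 26.896)²/26.896 = 4.426816/26.896 = 0.165
3: (21 − 24.436)²/24.436 = 11.806096/24.436 = 0.483
4: (20 − 20.172)²/20.172 = 0.029584/20.172 = 0.001
5: (15 − 15.58)²/15.58 = 0.3364/15.58 = 0.022
6: (11 − 11.48)²/11.48 = 0.2304/11.48 = 0.020
7: (10 − 8.2)²/8.2 = 3.24/8.2 = 0.395
8: (9 − 5.74)²/5.74 = 10.6276/5.74 = 1.851
≥9: (9 − 11.48)²/11.48 = 6.1504/11.48 = 0.536
Sum = 3.53
df = 7. Since 3.53 < 18.475, we do not reject H₀.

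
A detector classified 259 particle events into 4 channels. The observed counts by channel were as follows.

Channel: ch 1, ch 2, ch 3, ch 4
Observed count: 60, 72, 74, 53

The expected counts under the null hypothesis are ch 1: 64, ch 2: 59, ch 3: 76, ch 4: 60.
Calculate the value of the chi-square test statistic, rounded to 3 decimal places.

ch 1: (60 − 64)²/64 = 16/64 = 0.2500
ch 2: (72 − 59)²/59 = 169/59 = 2.8644
ch 3: (74 − 76)²/76 = 4/76 = 0.0526
ch 4: (53 − 60)²/60 = 49/60 = 0.8167
Sum = 3.984

3.984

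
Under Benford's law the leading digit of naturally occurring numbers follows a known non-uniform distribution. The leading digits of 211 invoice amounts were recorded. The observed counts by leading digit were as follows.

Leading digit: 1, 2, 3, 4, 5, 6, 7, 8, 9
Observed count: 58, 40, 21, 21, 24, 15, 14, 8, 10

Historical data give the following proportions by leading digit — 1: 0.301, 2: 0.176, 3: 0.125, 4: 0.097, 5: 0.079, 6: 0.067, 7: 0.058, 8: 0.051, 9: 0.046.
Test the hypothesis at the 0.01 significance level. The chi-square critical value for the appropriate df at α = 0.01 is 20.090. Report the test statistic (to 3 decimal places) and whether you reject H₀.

6.056; do not reject

Expected counts E_i = n·p_i: 211×0.301 = 63.511, 211×0.176 = 37.136, 211×0.125 = 26.375, 211×0.097 = 20.467, 211×0.079 = 16.669, 211×0.067 = 14.137, 211×0.058 = 12.238, 211×0.051 = 10.761, 211×0.046 = 9.706.
cat         O        E   (O−E)²/E
1          58   63.511     0.4782
2          40   37.136     0.2209
3          21   26.375     1.0954
4          21   20.467     0.0139
5          24   16.669     3.2242
6          15   14.137     0.0527
7          14   12.238     0.2537
8           8   10.761     0.7084
9          10    9.706     0.0089
Sum = 6.056
df = 8. Since 6.056 < 20.090, we do not reject H₀.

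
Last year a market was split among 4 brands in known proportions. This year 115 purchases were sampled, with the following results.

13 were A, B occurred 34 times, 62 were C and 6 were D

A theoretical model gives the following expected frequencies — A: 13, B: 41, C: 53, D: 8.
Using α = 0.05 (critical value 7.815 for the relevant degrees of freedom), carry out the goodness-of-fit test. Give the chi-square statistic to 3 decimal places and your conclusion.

3.223; do not reject

A: (13 − 13)²/13 = 0/13 = 0.0000
B: (34 − 41)²/41 = 49/41 = 1.1951
C: (62 − 53)²/53 = 81/53 = 1.5283
D: (6 − 8)²/8 = 4/8 = 0.5000
Sum = 3.223
df = 3. Since 3.223 < 7.815, we do not reject H₀.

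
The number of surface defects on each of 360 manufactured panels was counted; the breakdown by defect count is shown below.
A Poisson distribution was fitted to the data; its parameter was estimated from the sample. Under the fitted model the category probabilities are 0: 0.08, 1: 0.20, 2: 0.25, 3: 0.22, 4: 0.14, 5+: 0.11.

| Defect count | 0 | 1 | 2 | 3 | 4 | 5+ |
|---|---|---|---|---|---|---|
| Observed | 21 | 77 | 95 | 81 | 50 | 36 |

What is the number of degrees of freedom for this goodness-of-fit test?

4

There are k = 6 categories and 1 parameter estimated from the data, so df = 6 − 1 − 1 = 4.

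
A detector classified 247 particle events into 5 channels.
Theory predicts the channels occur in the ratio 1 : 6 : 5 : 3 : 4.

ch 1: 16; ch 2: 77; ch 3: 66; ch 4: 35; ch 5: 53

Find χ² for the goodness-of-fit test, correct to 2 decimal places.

Ratio total = 19. Expected counts: 247×1/19 = 13, 247×6/19 = 78, 247×5/19 = 65, 247×3/19 = 39, 247×4/19 = 52.
ch 1: (16 − 13)²/13 = 9/13 = 0.692
ch 2: (77 − 78)²/78 = 1/78 = 0.013
ch 3: (66 − 65)²/65 = 1/65 = 0.015
ch 4: (35 − 39)²/39 = 16/39 = 0.410
ch 5: (53 − 52)²/52 = 1/52 = 0.019
Sum = 1.15

1.15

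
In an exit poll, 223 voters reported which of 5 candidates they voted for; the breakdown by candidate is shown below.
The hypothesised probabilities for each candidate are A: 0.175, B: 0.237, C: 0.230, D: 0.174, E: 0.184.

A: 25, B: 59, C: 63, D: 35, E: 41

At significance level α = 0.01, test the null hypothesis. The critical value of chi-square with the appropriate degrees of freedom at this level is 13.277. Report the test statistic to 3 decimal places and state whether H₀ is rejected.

Expected counts E_i = n·p_i: 223×0.175 = 39.025, 223×0.237 = 52.851, 223×0.230 = 51.29, 223×0.174 = 38.802, 223×0.184 = 41.032.
χ² = (25−39.025)²/39.025 + (59−52.851)²/52.851 + (63−51.29)²/51.29 + (35−38.802)²/38.802 + (41−41.032)²/41.032
   = 5.0404 + 0.7154 + 2.6735 + 0.3725 + 0.0000
Sum = 8.802
df = 4. Since 8.802 < 13.277, we do not reject H₀.

8.802; do not reject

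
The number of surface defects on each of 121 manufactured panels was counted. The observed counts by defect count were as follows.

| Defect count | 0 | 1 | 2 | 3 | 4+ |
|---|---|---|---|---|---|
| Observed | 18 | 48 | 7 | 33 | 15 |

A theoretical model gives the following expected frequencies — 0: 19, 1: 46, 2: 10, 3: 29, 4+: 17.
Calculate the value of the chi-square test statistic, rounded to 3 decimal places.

cat         O        E   (O−E)²/E
0          18       19     0.0526
1          48       46     0.0870
2           7       10     0.9000
3          33       29     0.5517
4+         15       17     0.2353
Sum = 1.827

1.827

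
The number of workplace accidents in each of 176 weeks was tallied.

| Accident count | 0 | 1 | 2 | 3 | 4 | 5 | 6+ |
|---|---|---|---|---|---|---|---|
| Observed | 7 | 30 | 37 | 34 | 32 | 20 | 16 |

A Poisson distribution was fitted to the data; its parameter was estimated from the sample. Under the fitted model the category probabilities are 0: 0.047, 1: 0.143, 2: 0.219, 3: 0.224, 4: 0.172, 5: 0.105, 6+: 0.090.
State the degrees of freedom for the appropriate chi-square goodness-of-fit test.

There are k = 7 categories and 1 parameter estimated from the data, so df = 7 − 1 − 1 = 5.

5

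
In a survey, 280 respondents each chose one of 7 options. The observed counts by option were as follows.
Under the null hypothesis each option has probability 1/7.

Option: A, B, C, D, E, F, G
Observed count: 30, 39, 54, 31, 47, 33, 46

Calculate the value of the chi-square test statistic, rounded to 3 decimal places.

12.800

Expected count for each of the 7 categories: 280/7 = 40.
χ² = (30−40)²/40 + (39−40)²/40 + (54−40)²/40 + (31−40)²/40 + (47−40)²/40 + (33−40)²/40 + (46−40)²/40
   = 2.5000 + 0.0250 + 4.9000 + 2.0250 + 1.2250 + 1.2250 + 0.9000
Sum = 12.800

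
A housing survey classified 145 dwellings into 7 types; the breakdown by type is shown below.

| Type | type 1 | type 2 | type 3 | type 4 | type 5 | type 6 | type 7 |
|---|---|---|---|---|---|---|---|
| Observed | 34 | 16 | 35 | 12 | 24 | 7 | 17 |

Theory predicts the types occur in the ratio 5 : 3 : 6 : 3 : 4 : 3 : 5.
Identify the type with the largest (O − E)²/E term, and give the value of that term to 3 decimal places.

Ratio total = 29. Expected counts: 145×5/29 = 25, 145×3/29 = 15, 145×6/29 = 30, 145×3/29 = 15, 145×4/29 = 20, 145×3/29 = 15, 145×5/29 = 25.
type 1: (34 − 25)²/25 = 81/25 = 3.2400
type 2: (16 − 15)²/15 = 1/15 = 0.0667
type 3: (35 − 30)²/30 = 25/30 = 0.8333
type 4: (12 − 15)²/15 = 9/15 = 0.6000
type 5: (24 − 20)²/20 = 16/20 = 0.8000
type 6: (7 − 15)²/15 = 64/15 = 4.2667
type 7: (17 − 25)²/25 = 64/25 = 2.5600
The largest term is for type 6: 4.267.

type 6, 4.267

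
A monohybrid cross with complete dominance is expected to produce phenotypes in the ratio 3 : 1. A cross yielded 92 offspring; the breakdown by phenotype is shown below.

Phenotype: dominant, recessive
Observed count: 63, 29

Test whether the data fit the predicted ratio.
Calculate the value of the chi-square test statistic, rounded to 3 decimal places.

Ratio total = 4. Expected counts: 92×3/4 = 69, 92×1/4 = 23.
cat            O        E   (O−E)²/E
dominant      63       69     0.5217
recessive     29       23     1.5652
Sum = 2.087

2.087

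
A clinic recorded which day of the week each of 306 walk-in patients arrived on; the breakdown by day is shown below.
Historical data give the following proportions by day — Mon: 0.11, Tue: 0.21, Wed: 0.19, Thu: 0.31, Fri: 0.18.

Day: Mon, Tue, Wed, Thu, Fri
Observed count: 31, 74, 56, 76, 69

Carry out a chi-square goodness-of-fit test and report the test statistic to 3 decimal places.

Expected counts E_i = n·p_i: 306×0.11 = 33.66, 306×0.21 = 64.26, 306×0.19 = 58.14, 306×0.31 = 94.86, 306×0.18 = 55.08.
χ² = (31−33.66)²/33.66 + (74−64.26)²/64.26 + (56−58.14)²/58.14 + (76−94.86)²/94.86 + (69−55.08)²/55.08
   = 0.2102 + 1.4763 + 0.0788 + 3.7497 + 3.5179
Sum = 9.033

9.033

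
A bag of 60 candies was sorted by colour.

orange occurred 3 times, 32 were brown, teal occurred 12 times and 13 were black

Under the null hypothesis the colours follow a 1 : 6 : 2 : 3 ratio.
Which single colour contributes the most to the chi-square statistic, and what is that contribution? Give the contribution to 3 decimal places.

orange, 0.800

Ratio total = 12. Expected counts: 60×1/12 = 5, 60×6/12 = 30, 60×2/12 = 10, 60×3/12 = 15.
cat         O        E   (O−E)²/E
orange      3        5     0.8000
brown      32       30     0.1333
teal       12       10     0.4000
black      13       15     0.2667
The largest term is for orange: 0.800.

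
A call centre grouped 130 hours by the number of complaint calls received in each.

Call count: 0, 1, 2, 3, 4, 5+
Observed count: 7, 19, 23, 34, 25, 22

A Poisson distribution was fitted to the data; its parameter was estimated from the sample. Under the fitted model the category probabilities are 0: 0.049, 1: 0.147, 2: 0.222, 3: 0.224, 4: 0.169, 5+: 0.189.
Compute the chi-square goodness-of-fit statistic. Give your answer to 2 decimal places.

Expected counts E_i = n·p_i: 130×0.049 = 6.37, 130×0.147 = 19.11, 130×0.222 = 28.86, 130×0.224 = 29.12, 130×0.169 = 21.97, 130×0.189 = 24.57.
0: (7 − 6.37)²/6.37 = 0.3969/6.37 = 0.062
1: (19 − 19.11)²/19.11 = 0.0121/19.11 = 0.001
2: (23 − 28.86)²/28.86 = 34.3396/28.86 = 1.190
3: (34 − 29.12)²/29.12 = 23.8144/29.12 = 0.818
4: (25 − 21.97)²/21.97 = 9.1809/21.97 = 0.418
5+: (22 − 24.57)²/24.57 = 6.6049/24.57 = 0.269
Sum = 2.76

2.76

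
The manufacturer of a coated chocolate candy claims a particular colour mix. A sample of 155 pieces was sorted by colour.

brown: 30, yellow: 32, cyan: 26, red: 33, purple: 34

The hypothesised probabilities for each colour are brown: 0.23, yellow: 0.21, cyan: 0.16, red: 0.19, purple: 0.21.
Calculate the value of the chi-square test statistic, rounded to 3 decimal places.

Expected counts E_i = n·p_i: 155×0.23 = 35.65, 155×0.21 = 32.55, 155×0.16 = 24.8, 155×0.19 = 29.45, 155×0.21 = 32.55.
cat         O        E   (O−E)²/E
brown      30    35.65     0.8954
yellow     32    32.55     0.0093
cyan       26     24.8     0.0581
red        33    29.45     0.4279
purple     34    32.55     0.0646
Sum = 1.455

1.455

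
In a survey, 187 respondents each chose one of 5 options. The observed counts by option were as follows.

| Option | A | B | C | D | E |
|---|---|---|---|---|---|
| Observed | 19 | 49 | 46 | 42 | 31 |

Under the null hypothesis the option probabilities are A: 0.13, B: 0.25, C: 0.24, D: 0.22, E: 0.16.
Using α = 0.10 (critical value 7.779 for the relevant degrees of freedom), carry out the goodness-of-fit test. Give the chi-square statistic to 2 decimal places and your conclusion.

Expected counts E_i = n·p_i: 187×0.13 = 24.31, 187×0.25 = 46.75, 187×0.24 = 44.88, 187×0.22 = 41.14, 187×0.16 = 29.92.
cat         O        E   (O−E)²/E
A          19    24.31      1.160
B          49    46.75      0.108
C          46    44.88      0.028
D          42    41.14      0.018
E          31    29.92      0.039
Sum = 1.35
df = 4. Since 1.35 < 7.779, we do not reject H₀.

1.35; do not reject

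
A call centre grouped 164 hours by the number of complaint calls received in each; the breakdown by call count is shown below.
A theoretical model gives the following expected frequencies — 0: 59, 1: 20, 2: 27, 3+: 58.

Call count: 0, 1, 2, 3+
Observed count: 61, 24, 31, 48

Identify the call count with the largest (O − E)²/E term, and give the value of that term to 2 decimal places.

3+, 1.72

χ² = (61−59)²/59 + (24−20)²/20 + (31−27)²/27 + (48−58)²/58
   = 0.068 + 0.800 + 0.593 + 1.724
The largest term is for 3+: 1.72.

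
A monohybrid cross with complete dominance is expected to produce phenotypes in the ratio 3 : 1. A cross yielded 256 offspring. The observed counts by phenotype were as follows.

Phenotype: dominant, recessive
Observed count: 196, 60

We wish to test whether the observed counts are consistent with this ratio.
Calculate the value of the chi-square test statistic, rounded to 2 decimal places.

Ratio total = 4. Expected counts: 256×3/4 = 192, 256×1/4 = 64.
cat            O        E   (O−E)²/E
dominant     196      192      0.083
recessive     60       64      0.250
Sum = 0.33

0.33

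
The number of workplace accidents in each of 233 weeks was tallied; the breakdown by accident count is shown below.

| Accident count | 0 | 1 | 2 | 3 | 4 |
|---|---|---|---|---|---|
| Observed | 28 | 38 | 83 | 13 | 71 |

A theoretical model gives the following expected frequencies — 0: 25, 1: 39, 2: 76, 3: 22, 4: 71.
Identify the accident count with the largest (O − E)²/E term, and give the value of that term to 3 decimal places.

3, 3.682

χ² = (28−25)²/25 + (38−39)²/39 + (83−76)²/76 + (13−22)²/22 + (71−71)²/71
   = 0.3600 + 0.0256 + 0.6447 + 3.6818 + 0.0000
The largest term is for 3: 3.682.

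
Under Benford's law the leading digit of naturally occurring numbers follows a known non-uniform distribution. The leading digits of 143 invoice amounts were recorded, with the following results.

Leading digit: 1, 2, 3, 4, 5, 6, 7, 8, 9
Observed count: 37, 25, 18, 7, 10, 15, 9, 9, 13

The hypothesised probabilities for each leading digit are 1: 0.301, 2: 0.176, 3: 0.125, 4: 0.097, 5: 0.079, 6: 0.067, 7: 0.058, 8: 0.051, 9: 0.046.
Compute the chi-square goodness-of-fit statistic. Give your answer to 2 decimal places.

14.20

Expected counts E_i = n·p_i: 143×0.301 = 43.043, 143×0.176 = 25.168, 143×0.125 = 17.875, 143×0.097 = 13.871, 143×0.079 = 11.297, 143×0.067 = 9.581, 143×0.058 = 8.294, 143×0.051 = 7.293, 143×0.046 = 6.578.
χ² = (37−43.043)²/43.043 + (25−25.168)²/25.168 + (18−17.875)²/17.875 + (7−13.871)²/13.871 + (10−11.297)²/11.297 + (15−9.581)²/9.581 + (9−8.294)²/8.294 + (9−7.293)²/7.293 + (13−6.578)²/6.578
   = 0.848 + 0.001 + 0.001 + 3.404 + 0.149 + 3.065 + 0.060 + 0.400 + 6.270
Sum = 14.20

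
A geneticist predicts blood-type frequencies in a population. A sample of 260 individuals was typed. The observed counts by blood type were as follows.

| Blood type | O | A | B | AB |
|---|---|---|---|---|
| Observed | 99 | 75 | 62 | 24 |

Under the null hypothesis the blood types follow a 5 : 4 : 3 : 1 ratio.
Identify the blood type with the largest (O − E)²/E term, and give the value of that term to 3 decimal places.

AB, 0.800

Ratio total = 13. Expected counts: 260×5/13 = 100, 260×4/13 = 80, 260×3/13 = 60, 260×1/13 = 20.
O: (99 − 100)²/100 = 1/100 = 0.0100
A: (75 − 80)²/80 = 25/80 = 0.3125
B: (62 − 60)²/60 = 4/60 = 0.0667
AB: (24 − 20)²/20 = 16/20 = 0.8000
The largest term is for AB: 0.800.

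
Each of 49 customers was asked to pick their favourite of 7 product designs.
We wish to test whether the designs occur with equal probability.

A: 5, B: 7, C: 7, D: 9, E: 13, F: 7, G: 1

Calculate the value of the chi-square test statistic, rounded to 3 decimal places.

Expected count for each of the 7 categories: 49/7 = 7.
A: (5 − 7)²/7 = 4/7 = 0.5714
B: (7 − 7)²/7 = 0/7 = 0.0000
C: (7 − 7)²/7 = 0/7 = 0.0000
D: (9 − 7)²/7 = 4/7 = 0.5714
E: (13 − 7)²/7 = 36/7 = 5.1429
F: (7 − 7)²/7 = 0/7 = 0.0000
G: (1 − 7)²/7 = 36/7 = 5.1429
Sum = 11.429

11.429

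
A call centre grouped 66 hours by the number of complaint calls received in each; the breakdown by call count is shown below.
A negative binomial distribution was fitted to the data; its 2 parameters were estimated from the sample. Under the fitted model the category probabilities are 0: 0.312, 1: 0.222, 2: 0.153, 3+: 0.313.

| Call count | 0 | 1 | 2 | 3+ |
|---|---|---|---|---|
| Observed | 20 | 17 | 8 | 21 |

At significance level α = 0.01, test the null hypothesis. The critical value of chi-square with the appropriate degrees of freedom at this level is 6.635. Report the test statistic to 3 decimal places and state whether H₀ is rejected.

0.835; do not reject

Expected counts E_i = n·p_i: 66×0.312 = 20.592, 66×0.222 = 14.652, 66×0.153 = 10.098, 66×0.313 = 20.658.
0: (20 − 20.592)²/20.592 = 0.350464/20.592 = 0.0170
1: (17 − 14.652)²/14.652 = 5.513104/14.652 = 0.3763
2: (8 − 10.098)²/10.098 = 4.401604/10.098 = 0.4359
3+: (21 − 20.658)²/20.658 = 0.116964/20.658 = 0.0057
Sum = 0.835
df = 1. Since 0.835 < 6.635, we do not reject H₀.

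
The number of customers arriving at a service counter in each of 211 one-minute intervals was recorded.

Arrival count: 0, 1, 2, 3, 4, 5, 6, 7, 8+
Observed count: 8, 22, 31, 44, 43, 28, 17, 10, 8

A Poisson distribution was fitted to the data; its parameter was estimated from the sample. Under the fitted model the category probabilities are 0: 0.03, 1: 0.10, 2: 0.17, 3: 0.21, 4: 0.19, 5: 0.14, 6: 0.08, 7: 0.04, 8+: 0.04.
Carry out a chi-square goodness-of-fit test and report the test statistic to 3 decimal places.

1.746

Expected counts E_i = n·p_i: 211×0.03 = 6.33, 211×0.10 = 21.1, 211×0.17 = 35.87, 211×0.21 = 44.31, 211×0.19 = 40.09, 211×0.14 = 29.54, 211×0.08 = 16.88, 211×0.04 = 8.44, 211×0.04 = 8.44.
0: (8 − 6.33)²/6.33 = 2.7889/6.33 = 0.4406
1: (22 − 21.1)²/21.1 = 0.81/21.1 = 0.0384
2: (31 − 35.87)²/35.87 = 23.7169/35.87 = 0.6612
3: (44 − 44.31)²/44.31 = 0.0961/44.31 = 0.0022
4: (43 − 40.09)²/40.09 = 8.4681/40.09 = 0.2112
5: (28 − 29.54)²/29.54 = 2.3716/29.54 = 0.0803
6: (17 − 16.88)²/16.88 = 0.0144/16.88 = 0.0009
7: (10 − 8.44)²/8.44 = 2.4336/8.44 = 0.2883
8+: (8 − 8.44)²/8.44 = 0.1936/8.44 = 0.0229
Sum = 1.746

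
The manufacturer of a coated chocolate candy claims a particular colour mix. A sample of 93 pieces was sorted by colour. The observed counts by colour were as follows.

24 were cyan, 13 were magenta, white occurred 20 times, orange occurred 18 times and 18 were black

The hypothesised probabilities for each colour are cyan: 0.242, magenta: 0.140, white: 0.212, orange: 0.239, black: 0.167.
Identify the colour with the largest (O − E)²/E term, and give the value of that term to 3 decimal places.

orange, 0.804

Expected counts E_i = n·p_i: 93×0.242 = 22.506, 93×0.140 = 13.02, 93×0.212 = 19.716, 93×0.239 = 22.227, 93×0.167 = 15.531.
cat          O        E   (O−E)²/E
cyan        24   22.506     0.0992
magenta     13    13.02     0.0000
white       20   19.716     0.0041
orange      18   22.227     0.8039
black       18   15.531     0.3925
The largest term is for orange: 0.804.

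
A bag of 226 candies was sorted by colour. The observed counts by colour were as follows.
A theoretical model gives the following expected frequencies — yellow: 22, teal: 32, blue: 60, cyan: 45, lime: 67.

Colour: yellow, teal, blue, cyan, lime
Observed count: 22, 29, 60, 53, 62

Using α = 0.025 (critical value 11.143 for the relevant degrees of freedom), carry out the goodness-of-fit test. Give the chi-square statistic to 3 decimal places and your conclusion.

2.077; do not reject

yellow: (22 − 22)²/22 = 0/22 = 0.0000
teal: (29 − 32)²/32 = 9/32 = 0.2813
blue: (60 − 60)²/60 = 0/60 = 0.0000
cyan: (53 − 45)²/45 = 64/45 = 1.4222
lime: (62 − 67)²/67 = 25/67 = 0.3731
Sum = 2.077
df = 4. Since 2.077 < 11.143, we do not reject H₀.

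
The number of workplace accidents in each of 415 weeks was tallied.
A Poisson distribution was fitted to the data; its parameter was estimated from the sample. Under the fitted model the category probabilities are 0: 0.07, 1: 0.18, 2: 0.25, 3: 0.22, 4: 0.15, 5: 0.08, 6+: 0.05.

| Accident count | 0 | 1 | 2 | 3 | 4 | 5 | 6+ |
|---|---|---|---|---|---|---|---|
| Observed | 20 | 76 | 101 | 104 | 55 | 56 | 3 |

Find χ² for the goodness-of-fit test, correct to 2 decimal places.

Expected counts E_i = n·p_i: 415×0.07 = 29.05, 415×0.18 = 74.7, 415×0.25 = 103.75, 415×0.22 = 91.3, 415×0.15 = 62.25, 415×0.08 = 33.2, 415×0.05 = 20.75.
0: (20 − 29.05)²/29.05 = 81.9025/29.05 = 2.819
1: (76 − 74.7)²/74.7 = 1.69/74.7 = 0.023
2: (101 − 103.75)²/103.75 = 7.5625/103.75 = 0.073
3: (104 − 91.3)²/91.3 = 161.29/91.3 = 1.767
4: (55 − 62.25)²/62.25 = 52.5625/62.25 = 0.844
5: (56 − 33.2)²/33.2 = 519.84/33.2 = 15.658
6+: (3 − 20.75)²/20.75 = 315.0625/20.75 = 15.184
Sum = 36.37

36.37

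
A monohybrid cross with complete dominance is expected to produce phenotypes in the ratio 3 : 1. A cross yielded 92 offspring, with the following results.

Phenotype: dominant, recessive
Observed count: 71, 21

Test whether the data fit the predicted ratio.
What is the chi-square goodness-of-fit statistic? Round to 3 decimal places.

Ratio total = 4. Expected counts: 92×3/4 = 69, 92×1/4 = 23.
dominant: (71 − 69)²/69 = 4/69 = 0.0580
recessive: (21 − 23)²/23 = 4/23 = 0.1739
Sum = 0.232

0.232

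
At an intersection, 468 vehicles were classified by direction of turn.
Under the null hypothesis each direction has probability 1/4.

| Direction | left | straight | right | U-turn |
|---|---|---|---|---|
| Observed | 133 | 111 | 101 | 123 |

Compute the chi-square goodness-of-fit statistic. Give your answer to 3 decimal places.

4.991

Under H₀ each category has probability 1/4, so each expected count is 468/4 = 117.
cat           O        E   (O−E)²/E
left        133      117     2.1880
straight    111      117     0.3077
right       101      117     2.1880
U-turn      123      117     0.3077
Sum = 4.991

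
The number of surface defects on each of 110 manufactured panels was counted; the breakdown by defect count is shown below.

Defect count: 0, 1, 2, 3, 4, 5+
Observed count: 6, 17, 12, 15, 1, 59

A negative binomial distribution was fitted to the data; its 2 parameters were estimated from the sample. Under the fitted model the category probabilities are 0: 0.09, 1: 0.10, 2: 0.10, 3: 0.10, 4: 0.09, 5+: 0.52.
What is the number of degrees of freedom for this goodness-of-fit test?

3

There are k = 6 categories and 2 parameters estimated from the data, so df = 6 − 1 − 2 = 3.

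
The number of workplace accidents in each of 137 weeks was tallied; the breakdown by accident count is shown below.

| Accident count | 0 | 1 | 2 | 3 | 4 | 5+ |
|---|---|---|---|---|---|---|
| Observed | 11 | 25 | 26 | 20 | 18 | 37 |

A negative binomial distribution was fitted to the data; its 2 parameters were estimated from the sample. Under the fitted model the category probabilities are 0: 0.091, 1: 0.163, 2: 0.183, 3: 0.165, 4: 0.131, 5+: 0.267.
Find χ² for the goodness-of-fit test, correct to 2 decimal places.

Expected counts E_i = n·p_i: 137×0.091 = 12.467, 137×0.163 = 22.331, 137×0.183 = 25.071, 137×0.165 = 22.605, 137×0.131 = 17.947, 137×0.267 = 36.579.
cat         O        E   (O−E)²/E
0          11   12.467      0.173
1          25   22.331      0.319
2          26   25.071      0.034
3          20   22.605      0.300
4          18   17.947      0.000
5+         37   36.579      0.005
Sum = 0.83

0.83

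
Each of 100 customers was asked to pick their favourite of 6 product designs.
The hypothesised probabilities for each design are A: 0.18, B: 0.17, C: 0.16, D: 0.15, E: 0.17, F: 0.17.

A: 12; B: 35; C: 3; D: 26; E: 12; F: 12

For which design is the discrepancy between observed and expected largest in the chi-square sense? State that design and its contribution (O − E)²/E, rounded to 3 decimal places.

Expected counts E_i = n·p_i: 100×0.18 = 18, 100×0.17 = 17, 100×0.16 = 16, 100×0.15 = 15, 100×0.17 = 17, 100×0.17 = 17.
cat         O        E   (O−E)²/E
A          12       18     2.0000
B          35       17    19.0588
C           3       16    10.5625
D          26       15     8.0667
E          12       17     1.4706
F          12       17     1.4706
The largest term is for B: 19.059.

B, 19.059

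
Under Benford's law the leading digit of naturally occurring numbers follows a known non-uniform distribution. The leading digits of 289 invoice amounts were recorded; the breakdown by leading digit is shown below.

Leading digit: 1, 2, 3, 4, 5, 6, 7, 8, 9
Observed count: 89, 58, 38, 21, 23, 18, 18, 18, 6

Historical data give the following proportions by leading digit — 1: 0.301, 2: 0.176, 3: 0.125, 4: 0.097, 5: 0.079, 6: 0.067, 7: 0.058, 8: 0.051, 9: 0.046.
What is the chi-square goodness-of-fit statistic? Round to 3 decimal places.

Expected counts E_i = n·p_i: 289×0.301 = 86.989, 289×0.176 = 50.864, 289×0.125 = 36.125, 289×0.097 = 28.033, 289×0.079 = 22.831, 289×0.067 = 19.363, 289×0.058 = 16.762, 289×0.051 = 14.739, 289×0.046 = 13.294.
cat         O        E   (O−E)²/E
1          89   86.989     0.0465
2          58   50.864     1.0012
3          38   36.125     0.0973
4          21   28.033     1.7645
5          23   22.831     0.0013
6          18   19.363     0.0959
7          18   16.762     0.0914
8          18   14.739     0.7215
9           6   13.294     4.0020
Sum = 7.822

7.822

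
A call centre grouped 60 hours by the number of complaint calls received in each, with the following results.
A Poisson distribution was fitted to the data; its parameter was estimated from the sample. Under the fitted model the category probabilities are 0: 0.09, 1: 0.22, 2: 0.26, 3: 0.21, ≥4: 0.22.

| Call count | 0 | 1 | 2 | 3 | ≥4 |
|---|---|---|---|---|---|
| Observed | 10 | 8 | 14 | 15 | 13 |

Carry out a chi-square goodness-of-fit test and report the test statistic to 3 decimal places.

Expected counts E_i = n·p_i: 60×0.09 = 5.4, 60×0.22 = 13.2, 60×0.26 = 15.6, 60×0.21 = 12.6, 60×0.22 = 13.2.
cat         O        E   (O−E)²/E
0          10      5.4     3.9185
1           8     13.2     2.0485
2          14     15.6     0.1641
3          15     12.6     0.4571
≥4         13     13.2     0.0030
Sum = 6.591

6.591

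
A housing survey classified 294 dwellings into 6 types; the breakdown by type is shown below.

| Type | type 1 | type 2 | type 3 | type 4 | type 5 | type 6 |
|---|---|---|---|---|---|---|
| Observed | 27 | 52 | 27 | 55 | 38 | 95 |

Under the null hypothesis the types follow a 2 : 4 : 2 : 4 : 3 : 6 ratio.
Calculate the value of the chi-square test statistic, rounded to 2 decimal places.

Ratio total = 21. Expected counts: 294×2/21 = 28, 294×4/21 = 56, 294×2/21 = 28, 294×4/21 = 56, 294×3/21 = 42, 294×6/21 = 84.
cat         O        E   (O−E)²/E
type 1     27       28      0.036
type 2     52       56      0.286
type 3     27       28      0.036
type 4     55       56      0.018
type 5     38       42      0.381
type 6     95       84      1.440
Sum = 2.20

2.20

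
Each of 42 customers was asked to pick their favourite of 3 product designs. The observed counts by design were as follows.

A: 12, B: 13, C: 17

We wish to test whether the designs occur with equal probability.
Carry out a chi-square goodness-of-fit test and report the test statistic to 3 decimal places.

1.000

Under H₀ each category has probability 1/3, so each expected count is 42/3 = 14.
χ² = (12−14)²/14 + (13−14)²/14 + (17−14)²/14
   = 0.2857 + 0.0714 + 0.6429
Sum = 1.000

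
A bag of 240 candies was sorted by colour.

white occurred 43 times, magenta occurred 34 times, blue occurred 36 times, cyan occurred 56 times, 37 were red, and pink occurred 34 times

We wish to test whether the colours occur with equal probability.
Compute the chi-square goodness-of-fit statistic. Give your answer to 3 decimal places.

9.050

Expected count for each of the 6 categories: 240/6 = 40.
white: (43 − 40)²/40 = 9/40 = 0.2250
magenta: (34 − 40)²/40 = 36/40 = 0.9000
blue: (36 − 40)²/40 = 16/40 = 0.4000
cyan: (56 − 40)²/40 = 256/40 = 6.4000
red: (37 − 40)²/40 = 9/40 = 0.2250
pink: (34 − 40)²/40 = 36/40 = 0.9000
Sum = 9.050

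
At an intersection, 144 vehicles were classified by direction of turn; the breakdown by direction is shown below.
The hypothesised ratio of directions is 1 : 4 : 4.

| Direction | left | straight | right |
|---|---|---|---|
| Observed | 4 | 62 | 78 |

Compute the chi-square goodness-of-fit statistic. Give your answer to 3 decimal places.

12.125

Ratio total = 9. Expected counts: 144×1/9 = 16, 144×4/9 = 64, 144×4/9 = 64.
left: (4 − 16)²/16 = 144/16 = 9.0000
straight: (62 − 64)²/64 = 4/64 = 0.0625
right: (78 − 64)²/64 = 196/64 = 3.0625
Sum = 12.125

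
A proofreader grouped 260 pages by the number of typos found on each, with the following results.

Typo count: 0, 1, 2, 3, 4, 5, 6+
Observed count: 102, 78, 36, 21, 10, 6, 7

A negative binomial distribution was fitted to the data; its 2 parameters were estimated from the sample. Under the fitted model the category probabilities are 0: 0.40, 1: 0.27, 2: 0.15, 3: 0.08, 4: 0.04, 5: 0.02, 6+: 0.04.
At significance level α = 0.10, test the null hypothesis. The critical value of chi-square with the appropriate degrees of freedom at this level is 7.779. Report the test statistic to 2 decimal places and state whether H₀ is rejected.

2.39; do not reject

Expected counts E_i = n·p_i: 260×0.40 = 104, 260×0.27 = 70.2, 260×0.15 = 39, 260×0.08 = 20.8, 260×0.04 = 10.4, 260×0.02 = 5.2, 260×0.04 = 10.4.
χ² = (102−104)²/104 + (78−70.2)²/70.2 + (36−39)²/39 + (21−20.8)²/20.8 + (10−10.4)²/10.4 + (6−5.2)²/5.2 + (7−10.4)²/10.4
   = 0.038 + 0.867 + 0.231 + 0.002 + 0.015 + 0.123 + 1.112
Sum = 2.39
df = 4. Since 2.39 < 7.779, we do not reject H₀.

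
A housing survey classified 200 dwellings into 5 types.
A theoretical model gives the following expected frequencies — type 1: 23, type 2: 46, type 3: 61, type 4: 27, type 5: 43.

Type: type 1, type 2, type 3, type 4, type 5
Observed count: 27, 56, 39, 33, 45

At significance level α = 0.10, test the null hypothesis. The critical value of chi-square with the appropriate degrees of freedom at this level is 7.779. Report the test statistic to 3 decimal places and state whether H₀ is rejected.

χ² = (27−23)²/23 + (56−46)²/46 + (39−61)²/61 + (33−27)²/27 + (45−43)²/43
   = 0.6957 + 2.1739 + 7.9344 + 1.3333 + 0.0930
Sum = 12.230
df = 4. Since 12.230 > 7.779, we reject H₀.

12.230; reject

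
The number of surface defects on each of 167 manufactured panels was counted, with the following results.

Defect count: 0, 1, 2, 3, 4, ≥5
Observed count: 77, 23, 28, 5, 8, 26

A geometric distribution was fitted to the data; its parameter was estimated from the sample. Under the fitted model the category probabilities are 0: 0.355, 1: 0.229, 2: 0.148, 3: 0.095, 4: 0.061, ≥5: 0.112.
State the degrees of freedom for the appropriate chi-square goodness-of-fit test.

There are k = 6 categories and 1 parameter estimated from the data, so df = 6 − 1 − 1 = 4.

4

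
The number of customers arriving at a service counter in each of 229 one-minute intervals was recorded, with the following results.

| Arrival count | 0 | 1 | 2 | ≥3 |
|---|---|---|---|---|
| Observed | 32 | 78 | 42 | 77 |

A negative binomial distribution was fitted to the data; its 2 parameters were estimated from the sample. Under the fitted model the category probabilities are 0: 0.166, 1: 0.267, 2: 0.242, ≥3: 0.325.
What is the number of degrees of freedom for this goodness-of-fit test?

1

There are k = 4 categories and 2 parameters estimated from the data, so df = 4 − 1 − 2 = 1.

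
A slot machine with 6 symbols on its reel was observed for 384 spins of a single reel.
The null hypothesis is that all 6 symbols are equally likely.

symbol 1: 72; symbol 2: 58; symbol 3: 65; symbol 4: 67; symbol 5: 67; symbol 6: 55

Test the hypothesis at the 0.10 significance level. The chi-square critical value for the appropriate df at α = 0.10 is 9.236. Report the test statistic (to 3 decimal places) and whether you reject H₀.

3.125; do not reject

Under H₀ each category has probability 1/6, so each expected count is 384/6 = 64.
symbol 1: (72 − 64)²/64 = 64/64 = 1.0000
symbol 2: (58 − 64)²/64 = 36/64 = 0.5625
symbol 3: (65 − 64)²/64 = 1/64 = 0.0156
symbol 4: (67 − 64)²/64 = 9/64 = 0.1406
symbol 5: (67 − 64)²/64 = 9/64 = 0.1406
symbol 6: (55 − 64)²/64 = 81/64 = 1.2656
Sum = 3.125
df = 5. Since 3.125 < 9.236, we do not reject H₀.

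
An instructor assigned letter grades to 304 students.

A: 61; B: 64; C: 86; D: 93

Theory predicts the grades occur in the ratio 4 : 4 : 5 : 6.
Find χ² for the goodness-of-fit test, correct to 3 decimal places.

0.684

Ratio total = 19. Expected counts: 304×4/19 = 64, 304×4/19 = 64, 304×5/19 = 80, 304×6/19 = 96.
cat         O        E   (O−E)²/E
A          61       64     0.1406
B          64       64     0.0000
C          86       80     0.4500
D          93       96     0.0938
Sum = 0.684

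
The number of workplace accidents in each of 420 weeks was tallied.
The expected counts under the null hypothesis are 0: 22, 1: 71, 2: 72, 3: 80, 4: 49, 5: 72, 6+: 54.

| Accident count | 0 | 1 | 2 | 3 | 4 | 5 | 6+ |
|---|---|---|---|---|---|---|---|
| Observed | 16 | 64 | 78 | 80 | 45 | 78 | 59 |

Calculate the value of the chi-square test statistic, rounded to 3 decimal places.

4.116

χ² = (16−22)²/22 + (64−71)²/71 + (78−72)²/72 + (80−80)²/80 + (45−49)²/49 + (78−72)²/72 + (59−54)²/54
   = 1.6364 + 0.6901 + 0.5000 + 0.0000 + 0.3265 + 0.5000 + 0.4630
Sum = 4.116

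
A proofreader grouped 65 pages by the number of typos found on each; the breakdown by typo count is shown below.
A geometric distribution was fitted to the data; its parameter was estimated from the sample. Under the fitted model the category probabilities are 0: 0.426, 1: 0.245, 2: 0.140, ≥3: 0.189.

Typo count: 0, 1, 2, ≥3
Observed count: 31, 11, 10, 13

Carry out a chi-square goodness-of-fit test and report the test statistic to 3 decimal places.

2.049

Expected counts E_i = n·p_i: 65×0.426 = 27.69, 65×0.245 = 15.925, 65×0.140 = 9.1, 65×0.189 = 12.285.
cat         O        E   (O−E)²/E
0          31    27.69     0.3957
1          11   15.925     1.5231
2          10      9.1     0.0890
≥3         13   12.285     0.0416
Sum = 2.049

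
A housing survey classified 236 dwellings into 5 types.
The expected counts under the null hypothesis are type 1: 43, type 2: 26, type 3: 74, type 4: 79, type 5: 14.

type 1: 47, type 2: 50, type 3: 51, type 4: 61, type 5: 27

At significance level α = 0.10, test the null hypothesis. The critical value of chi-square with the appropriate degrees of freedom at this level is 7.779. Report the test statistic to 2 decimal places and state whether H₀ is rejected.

χ² = (47−43)²/43 + (50−26)²/26 + (51−74)²/74 + (61−79)²/79 + (27−14)²/14
   = 0.372 + 22.154 + 7.149 + 4.101 + 12.071
Sum = 45.85
df = 4. Since 45.85 > 7.779, we reject H₀.

45.85; reject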